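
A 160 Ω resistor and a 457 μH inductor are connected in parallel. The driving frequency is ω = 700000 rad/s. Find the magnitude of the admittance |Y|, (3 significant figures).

6.99 mS

X_L = ωL = 320 Ω
Parallel: admittances add. Y = 1/R + 1/(jωL)
Y = (0.00625 − j0.00313) S
|Y| = 0.00699 S → |Z| = 1/|Y| = 143 Ω, ∠Z = −∠Y = 26.6°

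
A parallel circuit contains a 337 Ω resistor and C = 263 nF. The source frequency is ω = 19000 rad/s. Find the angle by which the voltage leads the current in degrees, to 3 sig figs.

X_C = 1/(ωC) = 200 Ω
Parallel: admittances add. Y = 1/R + jωC
Y = (0.00297 + j0.00500) S
|Y| = 0.00581 S → |Z| = 1/|Y| = 172 Ω, ∠Z = −∠Y = -59.3°

-59.3°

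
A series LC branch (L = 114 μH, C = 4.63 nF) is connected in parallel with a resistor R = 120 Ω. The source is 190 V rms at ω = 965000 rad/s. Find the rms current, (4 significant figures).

X_L = ωL = 110.0 Ω
X_C = 1/(ωC) = 223.8 Ω
Branch 1: Z₁ = R = 120.0 Ω
Branch 2 (series LC): Z₂ = j(X_L − X_C) = −j113.8 Ω
Parallel: Z = Z₁Z₂/(Z₁+Z₂), |Z| = 82.58 Ω, ∠Z = -46.52°
I = V/|Z| = 190/82.58 = 2.301 A

2.301 A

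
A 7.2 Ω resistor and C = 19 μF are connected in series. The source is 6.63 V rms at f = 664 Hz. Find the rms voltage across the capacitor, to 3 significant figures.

5.76 V

ω = 2πf = 4172 rad/s
X_C = 1/(ωC) = 12.6 Ω
Z = 7.20 − j12.6 Ω
|Z| = √(7.20² + 12.6²) = 14.5 Ω
I = V/|Z| = 456 mA
V_C = I·|Z_C| = 0.456 × 12.6 = 5.76 V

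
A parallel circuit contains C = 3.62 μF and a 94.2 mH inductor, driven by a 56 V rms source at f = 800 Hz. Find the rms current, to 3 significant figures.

ω = 2πf = 5027 rad/s
X_L = ωL = 474 Ω
X_C = 1/(ωC) = 55.0 Ω
Parallel: admittances add. Y = 1/(jωL) + jωC
Y = (0 + j0.0161) S
|Y| = 0.0161 S → |Z| = 1/|Y| = 62.2 Ω, ∠Z = −∠Y = -90.0°
I = V/|Z| = 56/62.2 = 901 mA

901 mA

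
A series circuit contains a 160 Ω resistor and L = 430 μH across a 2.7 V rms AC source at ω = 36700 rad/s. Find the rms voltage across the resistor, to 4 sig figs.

X_L = ωL = 15.78 Ω
Z = 160.0 + j15.78 Ω
|Z| = √(160.0² + 15.78²) = 160.8 Ω
I = V/|Z| = 16.79 mA
V_R = I·|Z_R| = 0.01679 × 160.0 = 2.687 V

2.687 V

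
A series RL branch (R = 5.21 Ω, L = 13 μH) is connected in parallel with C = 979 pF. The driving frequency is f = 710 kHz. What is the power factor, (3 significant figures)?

0.120

ω = 2πf = 4.461e+06 rad/s
X_L = ωL = 58.0 Ω
X_C = 1/(ωC) = 229 Ω
Branch 1 (R+jX_L): Z₁ = 5.21 + j58.0 Ω, |Z₁| = 58.2 Ω
Branch 2 (−jX_C): Z₂ = −j229 Ω
Parallel: Z = Z₁Z₂/(Z₁+Z₂), |Z| = 77.9 Ω, ∠Z = 83.1°
cos φ = cos(83.1°) = 0.120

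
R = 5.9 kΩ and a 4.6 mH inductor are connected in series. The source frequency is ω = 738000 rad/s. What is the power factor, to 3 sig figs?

0.867

X_L = ωL = 3390 Ω
Z = 5900 + j3390 Ω
|Z| = √(5900² + 3390²) = 6810 Ω
∠Z = arctan(3390/5900) = 29.9°
cos φ = cos(29.9°) = 0.867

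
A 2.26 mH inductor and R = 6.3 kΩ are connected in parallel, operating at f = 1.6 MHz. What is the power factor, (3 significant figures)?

ω = 2πf = 1.005e+07 rad/s
X_L = ωL = 22700 Ω
Parallel: admittances add. Y = 1/R + 1/(jωL)
Y = (0.000159 − j4.4e-05) S
|Y| = 0.000165 S → |Z| = 1/|Y| = 6070 Ω, ∠Z = −∠Y = 15.5°
cos φ = cos(15.5°) = 0.964

0.964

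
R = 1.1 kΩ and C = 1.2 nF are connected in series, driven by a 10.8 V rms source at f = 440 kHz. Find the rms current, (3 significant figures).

9.47 mA

ω = 2πf = 2.765e+06 rad/s
X_C = 1/(ωC) = 301 Ω
Z = 1100 − j301 Ω
|Z| = √(1100² + 301²) = 1140 Ω
I = V/|Z| = 10.8/1140 = 9.47 mA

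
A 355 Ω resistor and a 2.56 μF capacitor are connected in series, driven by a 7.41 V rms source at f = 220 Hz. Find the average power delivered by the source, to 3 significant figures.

ω = 2πf = 1382 rad/s
X_C = 1/(ωC) = 283 Ω
Z = 355 − j283 Ω
|Z| = √(355² + 283²) = 454 Ω
∠Z = arctan(-283/355) = -38.5°
I = V/|Z| = 16.3 mA
P = VI cos φ = 7.41 × 0.0163 × cos(-38.5°) = 94.7 mW

94.7 mW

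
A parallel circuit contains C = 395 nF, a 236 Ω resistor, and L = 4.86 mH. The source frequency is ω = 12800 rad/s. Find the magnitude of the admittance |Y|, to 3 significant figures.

11.8 mS

X_L = ωL = 62.2 Ω
X_C = 1/(ωC) = 198 Ω
Parallel: admittances add. Y = 1/R + 1/(jωL) + jωC
Y = (0.00424 − j0.0110) S
|Y| = 0.0118 S → |Z| = 1/|Y| = 84.7 Ω, ∠Z = −∠Y = 69.0°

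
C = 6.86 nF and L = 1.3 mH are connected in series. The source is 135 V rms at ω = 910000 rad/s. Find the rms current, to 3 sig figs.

132 mA

X_L = ωL = 1180 Ω
X_C = 1/(ωC) = 160 Ω
Net reactance X = X_L − X_C = 1020 Ω
Z = j1020 Ω
|Z| = √(0² + 1020²) = 1020 Ω
I = V/|Z| = 135/1020 = 132 mA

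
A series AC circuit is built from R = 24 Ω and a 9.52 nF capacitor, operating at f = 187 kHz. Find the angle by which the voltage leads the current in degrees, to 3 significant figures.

-75.0°

ω = 2πf = 1.175e+06 rad/s
X_C = 1/(ωC) = 89.4 Ω
Z = 24.0 − j89.4 Ω
|Z| = √(24.0² + 89.4²) = 92.6 Ω
∠Z = arctan(-89.4/24.0) = -75.0°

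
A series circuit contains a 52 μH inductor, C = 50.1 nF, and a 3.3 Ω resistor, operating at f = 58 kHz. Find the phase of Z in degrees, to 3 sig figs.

ω = 2πf = 364400 rad/s
X_L = ωL = 19.0 Ω
X_C = 1/(ωC) = 54.8 Ω
Net reactance X = X_L − X_C = -35.8 Ω
Z = 3.30 − j35.8 Ω
|Z| = √(3.30² + 35.8²) = 36.0 Ω
∠Z = arctan(-35.8/3.30) = -84.7°

-84.7°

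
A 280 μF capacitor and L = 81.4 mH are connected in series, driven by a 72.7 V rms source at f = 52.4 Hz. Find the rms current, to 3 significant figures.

ω = 2πf = 329.2 rad/s
X_L = ωL = 26.8 Ω
X_C = 1/(ωC) = 10.8 Ω
Net reactance X = X_L − X_C = 16.0 Ω
Z = j16.0 Ω
|Z| = √(0² + 16.0²) = 16.0 Ω
I = V/|Z| = 72.7/16.0 = 4.56 A

4.56 A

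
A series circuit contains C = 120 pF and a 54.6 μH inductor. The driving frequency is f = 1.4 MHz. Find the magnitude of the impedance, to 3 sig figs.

467 Ω

ω = 2πf = 8.796e+06 rad/s
X_L = ωL = 480 Ω
X_C = 1/(ωC) = 947 Ω
Net reactance X = X_L − X_C = -467 Ω
Z = − j467 Ω
|Z| = √(0² + 467²) = 467 Ω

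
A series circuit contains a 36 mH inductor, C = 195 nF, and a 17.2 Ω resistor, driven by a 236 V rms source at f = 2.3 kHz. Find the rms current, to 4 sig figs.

1.419 A

ω = 2πf = 14450 rad/s
X_L = ωL = 520.2 Ω
X_C = 1/(ωC) = 354.9 Ω
Net reactance X = X_L − X_C = 165.4 Ω
Z = 17.20 + j165.4 Ω
|Z| = √(17.20² + 165.4²) = 166.3 Ω
I = V/|Z| = 236/166.3 = 1.419 A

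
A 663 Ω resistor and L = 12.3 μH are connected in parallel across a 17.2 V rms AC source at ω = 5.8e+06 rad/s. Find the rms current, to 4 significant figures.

242.5 mA

X_L = ωL = 71.34 Ω
Parallel: admittances add. Y = 1/R + 1/(jωL)
Y = (0.001508 − j0.01402) S
|Y| = 0.01410 S → |Z| = 1/|Y| = 70.93 Ω, ∠Z = −∠Y = 83.86°
I = V/|Z| = 17.2/70.93 = 242.5 mA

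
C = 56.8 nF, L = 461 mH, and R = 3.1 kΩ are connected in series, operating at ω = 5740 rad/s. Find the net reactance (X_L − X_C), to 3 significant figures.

X_L = ωL = 2650 Ω
X_C = 1/(ωC) = 3070 Ω
X = 2650 − 3070 = -421 Ω

-421 Ω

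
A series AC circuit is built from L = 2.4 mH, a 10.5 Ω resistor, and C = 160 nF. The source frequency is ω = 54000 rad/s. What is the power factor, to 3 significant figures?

0.604

X_L = ωL = 130 Ω
X_C = 1/(ωC) = 116 Ω
Net reactance X = X_L − X_C = 13.9 Ω
Z = 10.5 + j13.9 Ω
|Z| = √(10.5² + 13.9²) = 17.4 Ω
∠Z = arctan(13.9/10.5) = 52.9°
cos φ = cos(52.9°) = 0.604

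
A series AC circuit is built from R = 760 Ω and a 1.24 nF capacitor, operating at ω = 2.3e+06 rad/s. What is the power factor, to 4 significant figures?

X_C = 1/(ωC) = 350.6 Ω
Z = 760.0 − j350.6 Ω
|Z| = √(760.0² + 350.6²) = 837.0 Ω
∠Z = arctan(-350.6/760.0) = -24.77°
cos φ = cos(-24.77°) = 0.9080

0.9080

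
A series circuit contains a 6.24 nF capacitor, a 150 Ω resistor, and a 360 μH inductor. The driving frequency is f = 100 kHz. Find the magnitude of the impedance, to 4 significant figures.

152.8 Ω

ω = 2πf = 628300 rad/s
X_L = ωL = 226.2 Ω
X_C = 1/(ωC) = 255.1 Ω
Net reactance X = X_L − X_C = -28.86 Ω
Z = 150.0 − j28.86 Ω
|Z| = √(150.0² + 28.86²) = 152.8 Ω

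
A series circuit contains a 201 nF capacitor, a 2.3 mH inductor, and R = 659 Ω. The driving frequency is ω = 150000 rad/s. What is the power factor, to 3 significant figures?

0.904

X_L = ωL = 345 Ω
X_C = 1/(ωC) = 33.2 Ω
Net reactance X = X_L − X_C = 312 Ω
Z = 659 + j312 Ω
|Z| = √(659² + 312²) = 729 Ω
∠Z = arctan(312/659) = 25.3°
cos φ = cos(25.3°) = 0.904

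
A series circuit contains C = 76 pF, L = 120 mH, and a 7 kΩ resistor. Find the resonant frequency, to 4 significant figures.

52.70 kHz

ω₀ = 1/√(LC) = 1/√(0.12 × 7.6e-11) = 331100 rad/s
f₀ = ω₀/(2π) = 52.70 kHz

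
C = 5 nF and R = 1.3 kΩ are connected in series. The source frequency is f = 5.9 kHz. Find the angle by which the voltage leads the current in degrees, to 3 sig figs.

ω = 2πf = 37070 rad/s
X_C = 1/(ωC) = 5400 Ω
Z = 1300 − j5400 Ω
|Z| = √(1300² + 5400²) = 5550 Ω
∠Z = arctan(-5400/1300) = -76.5°

-76.5°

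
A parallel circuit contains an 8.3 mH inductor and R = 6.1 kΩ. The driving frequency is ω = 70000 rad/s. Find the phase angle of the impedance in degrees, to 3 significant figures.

84.6°

X_L = ωL = 581 Ω
Parallel: admittances add. Y = 1/R + 1/(jωL)
Y = (0.000164 − j0.00172) S
|Y| = 0.00173 S → |Z| = 1/|Y| = 578 Ω, ∠Z = −∠Y = 84.6°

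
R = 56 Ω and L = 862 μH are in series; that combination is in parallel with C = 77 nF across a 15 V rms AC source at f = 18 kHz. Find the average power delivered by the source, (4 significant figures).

ω = 2πf = 113100 rad/s
X_L = ωL = 97.49 Ω
X_C = 1/(ωC) = 114.8 Ω
Branch 1 (R+jX_L): Z₁ = 56.00 + j97.49 Ω, |Z₁| = 112.4 Ω
Branch 2 (−jX_C): Z₂ = −j114.8 Ω
Parallel: Z = Z₁Z₂/(Z₁+Z₂), |Z| = 220.2 Ω, ∠Z = -12.67°
I = V/|Z| = 68.11 mA
P = VI cos φ = 15 × 0.06811 × cos(-12.67°) = 996.8 mW

996.8 mW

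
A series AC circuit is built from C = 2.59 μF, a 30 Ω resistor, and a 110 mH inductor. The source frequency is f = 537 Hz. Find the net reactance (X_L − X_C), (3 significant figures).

ω = 2πf = 3374 rad/s
X_L = ωL = 371 Ω
X_C = 1/(ωC) = 114 Ω
X = 371 − 114 = 257 Ω

257 Ω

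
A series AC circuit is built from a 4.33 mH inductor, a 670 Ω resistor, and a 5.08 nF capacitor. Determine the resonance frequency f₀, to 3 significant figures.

33.9 kHz

ω₀ = 1/√(LC) = 1/√(0.00433 × 5.08e-09) = 213200 rad/s
f₀ = ω₀/(2π) = 33.9 kHz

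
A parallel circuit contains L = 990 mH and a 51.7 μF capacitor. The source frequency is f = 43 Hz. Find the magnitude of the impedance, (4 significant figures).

97.76 Ω

ω = 2πf = 270.2 rad/s
X_L = ωL = 267.5 Ω
X_C = 1/(ωC) = 71.59 Ω
Parallel: admittances add. Y = 1/(jωL) + jωC
Y = (0 + j0.01023) S
|Y| = 0.01023 S → |Z| = 1/|Y| = 97.76 Ω, ∠Z = −∠Y = -90.00°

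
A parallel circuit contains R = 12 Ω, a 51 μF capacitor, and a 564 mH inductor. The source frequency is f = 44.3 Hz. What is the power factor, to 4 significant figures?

ω = 2πf = 278.3 rad/s
X_L = ωL = 157.0 Ω
X_C = 1/(ωC) = 70.44 Ω
Parallel: admittances add. Y = 1/R + 1/(jωL) + jωC
Y = (0.08333 + j0.007826) S
|Y| = 0.08370 S → |Z| = 1/|Y| = 11.95 Ω, ∠Z = −∠Y = -5.365°
cos φ = cos(-5.365°) = 0.9956

0.9956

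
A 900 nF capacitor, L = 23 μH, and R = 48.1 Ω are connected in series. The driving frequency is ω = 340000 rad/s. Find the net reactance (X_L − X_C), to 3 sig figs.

4.55 Ω

X_L = ωL = 7.82 Ω
X_C = 1/(ωC) = 3.27 Ω
X = 7.82 − 3.27 = 4.55 Ω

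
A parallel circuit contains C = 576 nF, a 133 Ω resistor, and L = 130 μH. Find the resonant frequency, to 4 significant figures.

18.39 kHz

ω₀ = 1/√(LC) = 1/√(0.00013 × 5.76e-07) = 115600 rad/s
f₀ = ω₀/(2π) = 18.39 kHz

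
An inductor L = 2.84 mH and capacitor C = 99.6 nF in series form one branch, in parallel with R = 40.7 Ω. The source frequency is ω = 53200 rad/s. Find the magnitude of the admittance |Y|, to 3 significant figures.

36.2 mS

X_L = ωL = 151 Ω
X_C = 1/(ωC) = 189 Ω
Branch 1: Z₁ = R = 40.7 Ω
Branch 2 (series LC): Z₂ = j(X_L − X_C) = −j37.6 Ω
Parallel: Z = Z₁Z₂/(Z₁+Z₂), |Z| = 27.6 Ω, ∠Z = -47.2°
|Y| = 1/|Z| = 36.2 mS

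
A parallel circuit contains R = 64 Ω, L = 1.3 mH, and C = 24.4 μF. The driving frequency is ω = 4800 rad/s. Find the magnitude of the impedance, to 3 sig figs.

21.8 Ω

X_L = ωL = 6.24 Ω
X_C = 1/(ωC) = 8.54 Ω
Parallel: admittances add. Y = 1/R + 1/(jωL) + jωC
Y = (0.0156 − j0.0431) S
|Y| = 0.0459 S → |Z| = 1/|Y| = 21.8 Ω, ∠Z = −∠Y = 70.1°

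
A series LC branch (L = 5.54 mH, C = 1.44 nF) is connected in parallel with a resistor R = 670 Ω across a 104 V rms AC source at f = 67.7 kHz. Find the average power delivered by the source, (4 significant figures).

ω = 2πf = 425400 rad/s
X_L = ωL = 2357 Ω
X_C = 1/(ωC) = 1633 Ω
Branch 1: Z₁ = R = 670.0 Ω
Branch 2 (series LC): Z₂ = j(X_L − X_C) = j724.0 Ω
Parallel: Z = Z₁Z₂/(Z₁+Z₂), |Z| = 491.7 Ω, ∠Z = 42.78°
I = V/|Z| = 211.5 mA
P = VI cos φ = 104 × 0.2115 × cos(42.78°) = 16.14 W

16.14 W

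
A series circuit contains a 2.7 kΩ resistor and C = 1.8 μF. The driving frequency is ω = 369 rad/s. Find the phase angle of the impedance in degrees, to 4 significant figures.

X_C = 1/(ωC) = 1506 Ω
Z = 2700 − j1506 Ω
|Z| = √(2700² + 1506²) = 3091 Ω
∠Z = arctan(-1506/2700) = -29.14°

-29.14°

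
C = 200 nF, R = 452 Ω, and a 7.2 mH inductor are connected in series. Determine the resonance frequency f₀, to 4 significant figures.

ω₀ = 1/√(LC) = 1/√(0.0072 × 2e-07) = 26350 rad/s
f₀ = ω₀/(2π) = 4.194 kHz

4.194 kHz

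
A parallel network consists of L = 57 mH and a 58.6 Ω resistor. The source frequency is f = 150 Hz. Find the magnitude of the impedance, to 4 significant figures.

39.60 Ω

ω = 2πf = 942.5 rad/s
X_L = ωL = 53.72 Ω
Parallel: admittances add. Y = 1/R + 1/(jωL)
Y = (0.01706 − j0.01861) S
|Y| = 0.02525 S → |Z| = 1/|Y| = 39.60 Ω, ∠Z = −∠Y = 47.49°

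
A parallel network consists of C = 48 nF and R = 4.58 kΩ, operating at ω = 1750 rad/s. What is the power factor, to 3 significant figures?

X_C = 1/(ωC) = 11900 Ω
Parallel: admittances add. Y = 1/R + jωC
Y = (0.000218 + j8.4e-05) S
|Y| = 0.000234 S → |Z| = 1/|Y| = 4270 Ω, ∠Z = −∠Y = -21.0°
cos φ = cos(-21.0°) = 0.933

0.933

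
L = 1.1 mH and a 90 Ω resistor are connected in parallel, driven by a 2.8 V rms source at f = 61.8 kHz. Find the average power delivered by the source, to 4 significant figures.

87.11 mW

ω = 2πf = 388300 rad/s
X_L = ωL = 427.1 Ω
Parallel: admittances add. Y = 1/R + 1/(jωL)
Y = (0.01111 − j0.002341) S
|Y| = 0.01136 S → |Z| = 1/|Y| = 88.07 Ω, ∠Z = −∠Y = 11.90°
I = V/|Z| = 31.79 mA
P = VI cos φ = 2.8 × 0.03179 × cos(11.90°) = 87.11 mW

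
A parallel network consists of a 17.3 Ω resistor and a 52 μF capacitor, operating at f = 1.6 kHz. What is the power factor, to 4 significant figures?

0.1099

ω = 2πf = 10050 rad/s
X_C = 1/(ωC) = 1.913 Ω
Parallel: admittances add. Y = 1/R + jωC
Y = (0.05780 + j0.5228) S
|Y| = 0.5259 S → |Z| = 1/|Y| = 1.901 Ω, ∠Z = −∠Y = -83.69°
cos φ = cos(-83.69°) = 0.1099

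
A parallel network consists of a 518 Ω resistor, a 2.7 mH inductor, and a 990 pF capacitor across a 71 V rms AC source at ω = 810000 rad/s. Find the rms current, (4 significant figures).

X_L = ωL = 2187 Ω
X_C = 1/(ωC) = 1247 Ω
Parallel: admittances add. Y = 1/R + 1/(jωL) + jωC
Y = (0.001931 + j0.0003447) S
|Y| = 0.001961 S → |Z| = 1/|Y| = 509.9 Ω, ∠Z = −∠Y = -10.12°
I = V/|Z| = 71/509.9 = 139.2 mA

139.2 mA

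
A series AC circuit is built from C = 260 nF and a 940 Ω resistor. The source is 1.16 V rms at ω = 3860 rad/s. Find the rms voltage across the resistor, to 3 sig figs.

0.796 V

X_C = 1/(ωC) = 996 Ω
Z = 940 − j996 Ω
|Z| = √(940² + 996²) = 1370 Ω
I = V/|Z| = 847 μA
V_R = I·|Z_R| = 0.000847 × 940 = 0.796 V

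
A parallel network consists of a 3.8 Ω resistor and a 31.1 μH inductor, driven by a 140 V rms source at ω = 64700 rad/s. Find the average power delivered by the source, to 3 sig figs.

X_L = ωL = 2.01 Ω
Parallel: admittances add. Y = 1/R + 1/(jωL)
Y = (0.263 − j0.497) S
|Y| = 0.562 S → |Z| = 1/|Y| = 1.78 Ω, ∠Z = −∠Y = 62.1°
I = V/|Z| = 78.7 A
P = VI cos φ = 140 × 78.7 × cos(62.1°) = 5.16 kW

5.16 kW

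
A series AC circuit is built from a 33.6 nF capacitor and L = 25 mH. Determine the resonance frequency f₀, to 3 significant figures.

ω₀ = 1/√(LC) = 1/√(0.025 × 3.36e-08) = 34500 rad/s
f₀ = ω₀/(2π) = 5.49 kHz

5.49 kHz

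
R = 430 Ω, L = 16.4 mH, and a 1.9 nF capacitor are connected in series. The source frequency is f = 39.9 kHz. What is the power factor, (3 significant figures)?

ω = 2πf = 250700 rad/s
X_L = ωL = 4110 Ω
X_C = 1/(ωC) = 2100 Ω
Net reactance X = X_L − X_C = 2010 Ω
Z = 430 + j2010 Ω
|Z| = √(430² + 2010²) = 2060 Ω
∠Z = arctan(2010/430) = 77.9°
cos φ = cos(77.9°) = 0.209

0.209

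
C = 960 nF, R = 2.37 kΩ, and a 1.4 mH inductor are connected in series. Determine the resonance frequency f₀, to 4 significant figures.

4.341 kHz

ω₀ = 1/√(LC) = 1/√(0.0014 × 9.6e-07) = 27280 rad/s
f₀ = ω₀/(2π) = 4.341 kHz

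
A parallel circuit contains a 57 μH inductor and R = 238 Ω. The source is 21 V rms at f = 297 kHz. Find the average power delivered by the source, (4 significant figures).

ω = 2πf = 1.866e+06 rad/s
X_L = ωL = 106.4 Ω
Parallel: admittances add. Y = 1/R + 1/(jωL)
Y = (0.004202 − j0.009401) S
|Y| = 0.01030 S → |Z| = 1/|Y| = 97.11 Ω, ∠Z = −∠Y = 65.92°
I = V/|Z| = 216.2 mA
P = VI cos φ = 21 × 0.2162 × cos(65.92°) = 1.853 W

1.853 W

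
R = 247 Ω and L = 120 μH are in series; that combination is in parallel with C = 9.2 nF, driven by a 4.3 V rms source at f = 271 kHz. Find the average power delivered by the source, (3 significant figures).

ω = 2πf = 1.703e+06 rad/s
X_L = ωL = 204 Ω
X_C = 1/(ωC) = 63.8 Ω
Branch 1 (R+jX_L): Z₁ = 247 + j204 Ω, |Z₁| = 321 Ω
Branch 2 (−jX_C): Z₂ = −j63.8 Ω
Parallel: Z = Z₁Z₂/(Z₁+Z₂), |Z| = 72.0 Ω, ∠Z = -80.0°
I = V/|Z| = 59.7 mA
P = VI cos φ = 4.3 × 0.0597 × cos(-80.0°) = 44.4 mW

44.4 mW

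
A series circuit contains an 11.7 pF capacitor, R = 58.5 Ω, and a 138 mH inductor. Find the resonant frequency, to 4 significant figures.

ω₀ = 1/√(LC) = 1/√(0.138 × 1.17e-11) = 787000 rad/s
f₀ = ω₀/(2π) = 125.3 kHz

125.3 kHz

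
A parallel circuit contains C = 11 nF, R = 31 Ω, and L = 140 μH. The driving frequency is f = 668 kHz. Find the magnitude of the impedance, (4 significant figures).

ω = 2πf = 4.197e+06 rad/s
X_L = ωL = 587.6 Ω
X_C = 1/(ωC) = 21.66 Ω
Parallel: admittances add. Y = 1/R + 1/(jωL) + jωC
Y = (0.03226 + j0.04447) S
|Y| = 0.05494 S → |Z| = 1/|Y| = 18.20 Ω, ∠Z = −∠Y = -54.04°

18.20 Ω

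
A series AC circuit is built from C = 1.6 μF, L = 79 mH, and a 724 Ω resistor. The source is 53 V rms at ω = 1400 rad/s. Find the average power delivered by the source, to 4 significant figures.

X_L = ωL = 110.6 Ω
X_C = 1/(ωC) = 446.4 Ω
Net reactance X = X_L − X_C = -335.8 Ω
Z = 724.0 − j335.8 Ω
|Z| = √(724.0² + 335.8²) = 798.1 Ω
∠Z = arctan(-335.8/724.0) = -24.88°
I = V/|Z| = 66.41 mA
P = VI cos φ = 53 × 0.06641 × cos(-24.88°) = 3.193 W

3.193 W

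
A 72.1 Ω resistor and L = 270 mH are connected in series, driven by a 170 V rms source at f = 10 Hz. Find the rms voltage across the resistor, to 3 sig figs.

165 V

ω = 2πf = 62.83 rad/s
X_L = ωL = 17.0 Ω
Z = 72.1 + j17.0 Ω
|Z| = √(72.1² + 17.0²) = 74.1 Ω
I = V/|Z| = 2.30 A
V_R = I·|Z_R| = 2.30 × 72.1 = 165 V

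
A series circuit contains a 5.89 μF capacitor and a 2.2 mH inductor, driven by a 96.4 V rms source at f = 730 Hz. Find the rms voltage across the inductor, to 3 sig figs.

36.1 V

ω = 2πf = 4587 rad/s
X_L = ωL = 10.1 Ω
X_C = 1/(ωC) = 37.0 Ω
Net reactance X = X_L − X_C = -26.9 Ω
Z = − j26.9 Ω
|Z| = √(0² + 26.9²) = 26.9 Ω
I = V/|Z| = 3.58 A
V_L = I·|Z_L| = 3.58 × 10.1 = 36.1 V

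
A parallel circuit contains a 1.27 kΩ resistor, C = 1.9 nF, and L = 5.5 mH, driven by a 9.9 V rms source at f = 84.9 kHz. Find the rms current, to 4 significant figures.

ω = 2πf = 533400 rad/s
X_L = ωL = 2934 Ω
X_C = 1/(ωC) = 986.6 Ω
Parallel: admittances add. Y = 1/R + 1/(jωL) + jωC
Y = (0.0007874 + j0.0006727) S
|Y| = 0.001036 S → |Z| = 1/|Y| = 965.6 Ω, ∠Z = −∠Y = -40.51°
I = V/|Z| = 9.9/965.6 = 10.25 mA

10.25 mA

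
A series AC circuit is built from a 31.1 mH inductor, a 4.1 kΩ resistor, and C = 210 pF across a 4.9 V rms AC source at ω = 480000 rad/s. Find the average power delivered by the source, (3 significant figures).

2.35 mW

X_L = ωL = 14900 Ω
X_C = 1/(ωC) = 9920 Ω
Net reactance X = X_L − X_C = 5010 Ω
Z = 4100 + j5010 Ω
|Z| = √(4100² + 5010²) = 6470 Ω
∠Z = arctan(5010/4100) = 50.7°
I = V/|Z| = 757 μA
P = VI cos φ = 4.9 × 0.000757 × cos(50.7°) = 2.35 mW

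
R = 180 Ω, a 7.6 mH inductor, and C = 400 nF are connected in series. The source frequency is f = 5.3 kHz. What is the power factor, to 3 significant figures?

0.711

ω = 2πf = 33300 rad/s
X_L = ωL = 253 Ω
X_C = 1/(ωC) = 75.1 Ω
Net reactance X = X_L − X_C = 178 Ω
Z = 180 + j178 Ω
|Z| = √(180² + 178²) = 253 Ω
∠Z = arctan(178/180) = 44.7°
cos φ = cos(44.7°) = 0.711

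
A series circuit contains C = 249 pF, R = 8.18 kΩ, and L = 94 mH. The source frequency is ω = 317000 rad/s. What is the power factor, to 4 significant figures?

X_L = ωL = 29800 Ω
X_C = 1/(ωC) = 12670 Ω
Net reactance X = X_L − X_C = 17130 Ω
Z = 8180 + j17130 Ω
|Z| = √(8180² + 17130²) = 18980 Ω
∠Z = arctan(17130/8180) = 64.47°
cos φ = cos(64.47°) = 0.4309

0.4309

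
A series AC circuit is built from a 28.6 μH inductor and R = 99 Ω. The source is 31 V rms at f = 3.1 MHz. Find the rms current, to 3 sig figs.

ω = 2πf = 1.948e+07 rad/s
X_L = ωL = 557 Ω
Z = 99.0 + j557 Ω
|Z| = √(99.0² + 557²) = 566 Ω
I = V/|Z| = 31/566 = 54.8 mA

54.8 mA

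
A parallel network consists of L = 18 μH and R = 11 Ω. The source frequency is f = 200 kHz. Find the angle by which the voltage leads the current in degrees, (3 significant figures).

ω = 2πf = 1.257e+06 rad/s
X_L = ωL = 22.6 Ω
Parallel: admittances add. Y = 1/R + 1/(jωL)
Y = (0.0909 − j0.0442) S
|Y| = 0.101 S → |Z| = 1/|Y| = 9.89 Ω, ∠Z = −∠Y = 25.9°

25.9°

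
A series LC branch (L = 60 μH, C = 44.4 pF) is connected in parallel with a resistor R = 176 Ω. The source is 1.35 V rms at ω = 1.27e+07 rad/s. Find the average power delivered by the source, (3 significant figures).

X_L = ωL = 762 Ω
X_C = 1/(ωC) = 1770 Ω
Branch 1: Z₁ = R = 176 Ω
Branch 2 (series LC): Z₂ = j(X_L − X_C) = −j1010 Ω
Parallel: Z = Z₁Z₂/(Z₁+Z₂), |Z| = 173 Ω, ∠Z = -9.87°
I = V/|Z| = 7.79 mA
P = VI cos φ = 1.35 × 0.00779 × cos(-9.87°) = 10.4 mW

10.4 mW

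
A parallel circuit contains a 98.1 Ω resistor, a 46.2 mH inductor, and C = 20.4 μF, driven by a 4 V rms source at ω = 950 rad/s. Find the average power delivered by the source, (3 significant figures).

X_L = ωL = 43.9 Ω
X_C = 1/(ωC) = 51.6 Ω
Parallel: admittances add. Y = 1/R + 1/(jωL) + jωC
Y = (0.0102 − j0.00340) S
|Y| = 0.0107 S → |Z| = 1/|Y| = 93.0 Ω, ∠Z = −∠Y = 18.5°
I = V/|Z| = 43.0 mA
P = VI cos φ = 4 × 0.0430 × cos(18.5°) = 163 mW

163 mW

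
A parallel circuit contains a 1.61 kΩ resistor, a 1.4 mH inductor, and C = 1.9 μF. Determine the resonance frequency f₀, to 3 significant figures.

3.09 kHz

ω₀ = 1/√(LC) = 1/√(0.0014 × 1.9e-06) = 19390 rad/s
f₀ = ω₀/(2π) = 3.09 kHz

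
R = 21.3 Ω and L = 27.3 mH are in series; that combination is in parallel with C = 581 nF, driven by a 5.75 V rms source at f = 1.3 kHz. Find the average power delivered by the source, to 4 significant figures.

ω = 2πf = 8168 rad/s
X_L = ωL = 223.0 Ω
X_C = 1/(ωC) = 210.7 Ω
Branch 1 (R+jX_L): Z₁ = 21.30 + j223.0 Ω, |Z₁| = 224.0 Ω
Branch 2 (−jX_C): Z₂ = −j210.7 Ω
Parallel: Z = Z₁Z₂/(Z₁+Z₂), |Z| = 1920 Ω, ∠Z = -35.41°
I = V/|Z| = 2.995 mA
P = VI cos φ = 5.75 × 0.002995 × cos(-35.41°) = 14.03 mW

14.03 mW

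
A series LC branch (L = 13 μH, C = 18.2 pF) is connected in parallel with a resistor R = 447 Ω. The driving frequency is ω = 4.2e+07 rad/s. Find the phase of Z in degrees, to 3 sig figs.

X_L = ωL = 546 Ω
X_C = 1/(ωC) = 1310 Ω
Branch 1: Z₁ = R = 447 Ω
Branch 2 (series LC): Z₂ = j(X_L − X_C) = −j762 Ω
Parallel: Z = Z₁Z₂/(Z₁+Z₂), |Z| = 386 Ω, ∠Z = -30.4°

-30.4°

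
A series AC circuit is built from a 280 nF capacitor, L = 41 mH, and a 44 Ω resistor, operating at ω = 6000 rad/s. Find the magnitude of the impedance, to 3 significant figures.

352 Ω

X_L = ωL = 246 Ω
X_C = 1/(ωC) = 595 Ω
Net reactance X = X_L − X_C = -349 Ω
Z = 44.0 − j349 Ω
|Z| = √(44.0² + 349²) = 352 Ω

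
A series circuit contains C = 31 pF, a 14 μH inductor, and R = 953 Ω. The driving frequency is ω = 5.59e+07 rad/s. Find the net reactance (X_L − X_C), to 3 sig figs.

206 Ω

X_L = ωL = 783 Ω
X_C = 1/(ωC) = 577 Ω
X = 783 − 577 = 206 Ω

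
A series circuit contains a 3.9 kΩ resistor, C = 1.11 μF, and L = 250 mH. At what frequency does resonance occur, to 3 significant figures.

ω₀ = 1/√(LC) = 1/√(0.25 × 1.11e-06) = 1898 rad/s
f₀ = ω₀/(2π) = 302 Hz

302 Hz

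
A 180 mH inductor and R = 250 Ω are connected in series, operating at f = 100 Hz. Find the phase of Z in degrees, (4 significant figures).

ω = 2πf = 628.3 rad/s
X_L = ωL = 113.1 Ω
Z = 250.0 + j113.1 Ω
|Z| = √(250.0² + 113.1²) = 274.4 Ω
∠Z = arctan(113.1/250.0) = 24.34°

24.34°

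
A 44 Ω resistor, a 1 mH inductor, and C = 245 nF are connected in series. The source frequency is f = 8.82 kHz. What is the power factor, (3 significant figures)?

ω = 2πf = 55420 rad/s
X_L = ωL = 55.4 Ω
X_C = 1/(ωC) = 73.7 Ω
Net reactance X = X_L − X_C = -18.2 Ω
Z = 44.0 − j18.2 Ω
|Z| = √(44.0² + 18.2²) = 47.6 Ω
∠Z = arctan(-18.2/44.0) = -22.5°
cos φ = cos(-22.5°) = 0.924

0.924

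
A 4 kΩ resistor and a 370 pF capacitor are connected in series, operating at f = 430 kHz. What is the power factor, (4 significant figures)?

0.9701

ω = 2πf = 2.702e+06 rad/s
X_C = 1/(ωC) = 1000 Ω
Z = 4000 − j1000 Ω
|Z| = √(4000² + 1000²) = 4123 Ω
∠Z = arctan(-1000/4000) = -14.04°
cos φ = cos(-14.04°) = 0.9701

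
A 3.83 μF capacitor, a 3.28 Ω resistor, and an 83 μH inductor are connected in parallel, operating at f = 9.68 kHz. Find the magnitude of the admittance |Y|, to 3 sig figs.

307 mS

ω = 2πf = 60820 rad/s
X_L = ωL = 5.05 Ω
X_C = 1/(ωC) = 4.29 Ω
Parallel: admittances add. Y = 1/R + 1/(jωL) + jωC
Y = (0.305 + j0.0349) S
|Y| = 0.307 S → |Z| = 1/|Y| = 3.26 Ω, ∠Z = −∠Y = -6.52°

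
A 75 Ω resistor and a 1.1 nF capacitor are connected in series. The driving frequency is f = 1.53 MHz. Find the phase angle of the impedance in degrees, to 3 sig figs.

-51.6°

ω = 2πf = 9.613e+06 rad/s
X_C = 1/(ωC) = 94.6 Ω
Z = 75.0 − j94.6 Ω
|Z| = √(75.0² + 94.6²) = 121 Ω
∠Z = arctan(-94.6/75.0) = -51.6°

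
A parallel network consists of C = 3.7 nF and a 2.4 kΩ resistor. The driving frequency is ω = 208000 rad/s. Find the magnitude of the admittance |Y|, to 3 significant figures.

875 μS

X_C = 1/(ωC) = 1300 Ω
Parallel: admittances add. Y = 1/R + jωC
Y = (0.000417 + j0.000770) S
|Y| = 0.000875 S → |Z| = 1/|Y| = 1140 Ω, ∠Z = −∠Y = -61.6°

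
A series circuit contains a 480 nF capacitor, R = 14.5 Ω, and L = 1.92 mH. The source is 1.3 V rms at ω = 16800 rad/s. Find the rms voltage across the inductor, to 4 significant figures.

X_L = ωL = 32.26 Ω
X_C = 1/(ωC) = 124.0 Ω
Net reactance X = X_L − X_C = -91.75 Ω
Z = 14.50 − j91.75 Ω
|Z| = √(14.50² + 91.75²) = 92.89 Ω
I = V/|Z| = 13.99 mA
V_L = I·|Z_L| = 0.01399 × 32.26 = 0.4514 V

0.4514 V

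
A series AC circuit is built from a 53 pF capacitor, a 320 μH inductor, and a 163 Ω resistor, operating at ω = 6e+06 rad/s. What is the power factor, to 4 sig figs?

0.1319

X_L = ωL = 1920 Ω
X_C = 1/(ωC) = 3145 Ω
Net reactance X = X_L − X_C = -1225 Ω
Z = 163.0 − j1225 Ω
|Z| = √(163.0² + 1225²) = 1235 Ω
∠Z = arctan(-1225/163.0) = -82.42°
cos φ = cos(-82.42°) = 0.1319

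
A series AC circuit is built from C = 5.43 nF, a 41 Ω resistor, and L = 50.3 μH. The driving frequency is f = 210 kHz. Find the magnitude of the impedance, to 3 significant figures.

83.9 Ω

ω = 2πf = 1.319e+06 rad/s
X_L = ωL = 66.4 Ω
X_C = 1/(ωC) = 140 Ω
Net reactance X = X_L − X_C = -73.2 Ω
Z = 41.0 − j73.2 Ω
|Z| = √(41.0² + 73.2²) = 83.9 Ω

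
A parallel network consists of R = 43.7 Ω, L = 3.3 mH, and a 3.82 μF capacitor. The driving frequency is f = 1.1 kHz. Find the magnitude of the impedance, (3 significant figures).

ω = 2πf = 6912 rad/s
X_L = ωL = 22.8 Ω
X_C = 1/(ωC) = 37.9 Ω
Parallel: admittances add. Y = 1/R + 1/(jωL) + jωC
Y = (0.0229 − j0.0174) S
|Y| = 0.0288 S → |Z| = 1/|Y| = 34.8 Ω, ∠Z = −∠Y = 37.3°

34.8 Ω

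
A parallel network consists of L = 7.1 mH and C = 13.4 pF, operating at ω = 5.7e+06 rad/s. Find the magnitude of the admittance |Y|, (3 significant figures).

X_L = ωL = 40500 Ω
X_C = 1/(ωC) = 13100 Ω
Parallel: admittances add. Y = 1/(jωL) + jωC
Y = (0 + j5.17e-05) S
|Y| = 5.17e-05 S → |Z| = 1/|Y| = 19400 Ω, ∠Z = −∠Y = -90.0°

51.7 μS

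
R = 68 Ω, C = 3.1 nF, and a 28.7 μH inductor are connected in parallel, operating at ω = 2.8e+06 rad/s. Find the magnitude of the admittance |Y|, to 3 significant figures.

X_L = ωL = 80.4 Ω
X_C = 1/(ωC) = 115 Ω
Parallel: admittances add. Y = 1/R + 1/(jωL) + jωC
Y = (0.0147 − j0.00376) S
|Y| = 0.0152 S → |Z| = 1/|Y| = 65.9 Ω, ∠Z = −∠Y = 14.4°

15.2 mS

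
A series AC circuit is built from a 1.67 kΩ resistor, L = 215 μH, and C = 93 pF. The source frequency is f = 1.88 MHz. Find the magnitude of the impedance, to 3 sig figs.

2330 Ω

ω = 2πf = 1.181e+07 rad/s
X_L = ωL = 2540 Ω
X_C = 1/(ωC) = 910 Ω
Net reactance X = X_L − X_C = 1630 Ω
Z = 1670 + j1630 Ω
|Z| = √(1670² + 1630²) = 2330 Ω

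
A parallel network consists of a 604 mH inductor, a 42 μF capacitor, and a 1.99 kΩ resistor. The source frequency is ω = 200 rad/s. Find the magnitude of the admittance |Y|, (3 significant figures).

517 μS

X_L = ωL = 121 Ω
X_C = 1/(ωC) = 119 Ω
Parallel: admittances add. Y = 1/R + 1/(jωL) + jωC
Y = (0.000503 + j0.000122) S
|Y| = 0.000517 S → |Z| = 1/|Y| = 1930 Ω, ∠Z = −∠Y = -13.6°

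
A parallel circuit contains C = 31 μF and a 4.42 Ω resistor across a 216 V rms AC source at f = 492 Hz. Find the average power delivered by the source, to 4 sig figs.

10.56 kW

ω = 2πf = 3091 rad/s
X_C = 1/(ωC) = 10.44 Ω
Parallel: admittances add. Y = 1/R + jωC
Y = (0.2262 + j0.09583) S
|Y| = 0.2457 S → |Z| = 1/|Y| = 4.070 Ω, ∠Z = −∠Y = -22.96°
I = V/|Z| = 53.07 A
P = VI cos φ = 216 × 53.07 × cos(-22.96°) = 10.56 kW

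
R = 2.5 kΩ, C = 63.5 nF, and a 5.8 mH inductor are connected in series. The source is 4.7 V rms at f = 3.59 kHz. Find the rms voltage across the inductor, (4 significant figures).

ω = 2πf = 22560 rad/s
X_L = ωL = 130.8 Ω
X_C = 1/(ωC) = 698.2 Ω
Net reactance X = X_L − X_C = -567.3 Ω
Z = 2500 − j567.3 Ω
|Z| = √(2500² + 567.3²) = 2564 Ω
I = V/|Z| = 1.833 mA
V_L = I·|Z_L| = 0.001833 × 130.8 = 0.2399 V

0.2399 V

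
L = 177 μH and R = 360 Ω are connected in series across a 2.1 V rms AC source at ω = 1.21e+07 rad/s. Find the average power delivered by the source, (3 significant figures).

X_L = ωL = 2140 Ω
Z = 360 + j2140 Ω
|Z| = √(360² + 2140²) = 2170 Ω
∠Z = arctan(2140/360) = 80.5°
I = V/|Z| = 967 μA
P = VI cos φ = 2.1 × 0.000967 × cos(80.5°) = 337 μW

337 μW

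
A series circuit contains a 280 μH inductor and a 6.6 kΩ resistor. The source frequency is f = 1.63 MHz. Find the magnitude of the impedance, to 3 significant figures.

ω = 2πf = 1.024e+07 rad/s
X_L = ωL = 2870 Ω
Z = 6600 + j2870 Ω
|Z| = √(6600² + 2870²) = 7200 Ω

7200 Ω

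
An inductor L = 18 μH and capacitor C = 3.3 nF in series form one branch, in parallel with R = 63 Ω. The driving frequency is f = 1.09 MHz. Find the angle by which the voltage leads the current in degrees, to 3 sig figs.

38.6°

ω = 2πf = 6.849e+06 rad/s
X_L = ωL = 123 Ω
X_C = 1/(ωC) = 44.2 Ω
Branch 1: Z₁ = R = 63.0 Ω
Branch 2 (series LC): Z₂ = j(X_L − X_C) = j79.0 Ω
Parallel: Z = Z₁Z₂/(Z₁+Z₂), |Z| = 49.3 Ω, ∠Z = 38.6°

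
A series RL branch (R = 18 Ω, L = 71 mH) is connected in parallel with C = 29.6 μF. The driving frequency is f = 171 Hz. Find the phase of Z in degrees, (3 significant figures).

-81.4°

ω = 2πf = 1074 rad/s
X_L = ωL = 76.3 Ω
X_C = 1/(ωC) = 31.4 Ω
Branch 1 (R+jX_L): Z₁ = 18.0 + j76.3 Ω, |Z₁| = 78.4 Ω
Branch 2 (−jX_C): Z₂ = −j31.4 Ω
Parallel: Z = Z₁Z₂/(Z₁+Z₂), |Z| = 51.0 Ω, ∠Z = -81.4°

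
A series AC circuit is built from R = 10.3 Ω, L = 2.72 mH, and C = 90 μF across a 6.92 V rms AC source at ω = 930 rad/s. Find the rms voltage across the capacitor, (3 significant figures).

X_L = ωL = 2.53 Ω
X_C = 1/(ωC) = 11.9 Ω
Net reactance X = X_L − X_C = -9.42 Ω
Z = 10.3 − j9.42 Ω
|Z| = √(10.3² + 9.42²) = 14.0 Ω
I = V/|Z| = 496 mA
V_C = I·|Z_C| = 0.496 × 11.9 = 5.92 V

5.92 V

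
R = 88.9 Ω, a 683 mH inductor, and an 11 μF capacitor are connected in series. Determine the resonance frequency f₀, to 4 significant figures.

ω₀ = 1/√(LC) = 1/√(0.683 × 1.1e-05) = 364.8 rad/s
f₀ = ω₀/(2π) = 58.06 Hz

58.06 Hz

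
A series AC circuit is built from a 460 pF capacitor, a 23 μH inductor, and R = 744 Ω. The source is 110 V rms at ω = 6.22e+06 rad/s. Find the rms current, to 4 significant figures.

142.5 mA

X_L = ωL = 143.1 Ω
X_C = 1/(ωC) = 349.5 Ω
Net reactance X = X_L − X_C = -206.4 Ω
Z = 744.0 − j206.4 Ω
|Z| = √(744.0² + 206.4²) = 772.1 Ω
I = V/|Z| = 110/772.1 = 142.5 mA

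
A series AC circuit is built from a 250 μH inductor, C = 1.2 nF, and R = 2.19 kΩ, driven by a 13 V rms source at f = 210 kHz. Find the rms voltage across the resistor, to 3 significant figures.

ω = 2πf = 1.319e+06 rad/s
X_L = ωL = 330 Ω
X_C = 1/(ωC) = 632 Ω
Net reactance X = X_L − X_C = -302 Ω
Z = 2190 − j302 Ω
|Z| = √(2190² + 302²) = 2210 Ω
I = V/|Z| = 5.88 mA
V_R = I·|Z_R| = 0.00588 × 2190 = 12.9 V

12.9 V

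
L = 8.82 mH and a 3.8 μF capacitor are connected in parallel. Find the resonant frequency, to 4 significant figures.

869.3 Hz

ω₀ = 1/√(LC) = 1/√(0.00882 × 3.8e-06) = 5462 rad/s
f₀ = ω₀/(2π) = 869.3 Hz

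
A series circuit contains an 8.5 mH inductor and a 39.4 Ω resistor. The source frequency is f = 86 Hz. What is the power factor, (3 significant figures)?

ω = 2πf = 540.4 rad/s
X_L = ωL = 4.59 Ω
Z = 39.4 + j4.59 Ω
|Z| = √(39.4² + 4.59²) = 39.7 Ω
∠Z = arctan(4.59/39.4) = 6.65°
cos φ = cos(6.65°) = 0.993

0.993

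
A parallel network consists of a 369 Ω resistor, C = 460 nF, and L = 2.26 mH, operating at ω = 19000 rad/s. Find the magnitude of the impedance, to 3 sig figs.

67.6 Ω

X_L = ωL = 42.9 Ω
X_C = 1/(ωC) = 114 Ω
Parallel: admittances add. Y = 1/R + 1/(jωL) + jωC
Y = (0.00271 − j0.0145) S
|Y| = 0.0148 S → |Z| = 1/|Y| = 67.6 Ω, ∠Z = −∠Y = 79.4°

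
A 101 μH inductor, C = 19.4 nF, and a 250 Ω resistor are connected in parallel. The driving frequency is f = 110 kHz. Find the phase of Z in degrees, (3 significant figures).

ω = 2πf = 691200 rad/s
X_L = ωL = 69.8 Ω
X_C = 1/(ωC) = 74.6 Ω
Parallel: admittances add. Y = 1/R + 1/(jωL) + jωC
Y = (0.00400 − j0.000917) S
|Y| = 0.00410 S → |Z| = 1/|Y| = 244 Ω, ∠Z = −∠Y = 12.9°

12.9°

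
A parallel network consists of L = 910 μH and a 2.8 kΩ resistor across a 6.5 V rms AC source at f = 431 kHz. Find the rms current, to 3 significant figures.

3.51 mA

ω = 2πf = 2.708e+06 rad/s
X_L = ωL = 2460 Ω
Parallel: admittances add. Y = 1/R + 1/(jωL)
Y = (0.000357 − j0.000406) S
|Y| = 0.000541 S → |Z| = 1/|Y| = 1850 Ω, ∠Z = −∠Y = 48.6°
I = V/|Z| = 6.5/1850 = 3.51 mA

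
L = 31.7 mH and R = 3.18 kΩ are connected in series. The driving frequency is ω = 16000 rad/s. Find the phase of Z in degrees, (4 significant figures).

9.062°

X_L = ωL = 507.2 Ω
Z = 3180 + j507.2 Ω
|Z| = √(3180² + 507.2²) = 3220 Ω
∠Z = arctan(507.2/3180) = 9.062°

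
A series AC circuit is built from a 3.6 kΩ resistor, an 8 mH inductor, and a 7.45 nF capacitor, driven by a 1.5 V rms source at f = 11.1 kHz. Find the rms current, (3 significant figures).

390 μA

ω = 2πf = 69740 rad/s
X_L = ωL = 558 Ω
X_C = 1/(ωC) = 1920 Ω
Net reactance X = X_L − X_C = -1370 Ω
Z = 3600 − j1370 Ω
|Z| = √(3600² + 1370²) = 3850 Ω
I = V/|Z| = 1.5/3850 = 390 μA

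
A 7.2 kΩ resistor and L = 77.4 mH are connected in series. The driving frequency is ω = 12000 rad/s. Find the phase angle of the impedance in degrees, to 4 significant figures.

7.351°

X_L = ωL = 928.8 Ω
Z = 7200 + j928.8 Ω
|Z| = √(7200² + 928.8²) = 7260 Ω
∠Z = arctan(928.8/7200) = 7.351°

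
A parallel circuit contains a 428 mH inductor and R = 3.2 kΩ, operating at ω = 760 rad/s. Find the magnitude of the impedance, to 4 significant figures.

323.6 Ω

X_L = ωL = 325.3 Ω
Parallel: admittances add. Y = 1/R + 1/(jωL)
Y = (0.0003125 − j0.003074) S
|Y| = 0.003090 S → |Z| = 1/|Y| = 323.6 Ω, ∠Z = −∠Y = 84.20°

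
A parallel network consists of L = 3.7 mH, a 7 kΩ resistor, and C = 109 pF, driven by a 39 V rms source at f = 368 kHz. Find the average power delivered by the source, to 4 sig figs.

217.3 mW

ω = 2πf = 2.312e+06 rad/s
X_L = ωL = 8555 Ω
X_C = 1/(ωC) = 3968 Ω
Parallel: admittances add. Y = 1/R + 1/(jωL) + jωC
Y = (0.0001429 + j0.0001351) S
|Y| = 0.0001967 S → |Z| = 1/|Y| = 5085 Ω, ∠Z = −∠Y = -43.41°
I = V/|Z| = 7.669 mA
P = VI cos φ = 39 × 0.007669 × cos(-43.41°) = 217.3 mW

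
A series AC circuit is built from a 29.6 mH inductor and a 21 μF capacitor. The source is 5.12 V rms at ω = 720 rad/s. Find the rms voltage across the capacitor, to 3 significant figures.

X_L = ωL = 21.3 Ω
X_C = 1/(ωC) = 66.1 Ω
Net reactance X = X_L − X_C = -44.8 Ω
Z = − j44.8 Ω
|Z| = √(0² + 44.8²) = 44.8 Ω
I = V/|Z| = 114 mA
V_C = I·|Z_C| = 0.114 × 66.1 = 7.55 V

7.55 V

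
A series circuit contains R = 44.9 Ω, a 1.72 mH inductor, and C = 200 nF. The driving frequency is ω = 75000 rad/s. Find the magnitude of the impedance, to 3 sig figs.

76.8 Ω

X_L = ωL = 129 Ω
X_C = 1/(ωC) = 66.7 Ω
Net reactance X = X_L − X_C = 62.3 Ω
Z = 44.9 + j62.3 Ω
|Z| = √(44.9² + 62.3²) = 76.8 Ω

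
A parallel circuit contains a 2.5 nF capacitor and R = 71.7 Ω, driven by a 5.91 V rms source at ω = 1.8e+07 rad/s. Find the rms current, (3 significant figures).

X_C = 1/(ωC) = 22.2 Ω
Parallel: admittances add. Y = 1/R + jωC
Y = (0.0139 + j0.0450) S
|Y| = 0.0471 S → |Z| = 1/|Y| = 21.2 Ω, ∠Z = −∠Y = -72.8°
I = V/|Z| = 5.91/21.2 = 278 mA

278 mA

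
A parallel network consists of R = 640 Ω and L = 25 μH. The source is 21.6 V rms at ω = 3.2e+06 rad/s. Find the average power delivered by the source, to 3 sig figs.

X_L = ωL = 80.0 Ω
Parallel: admittances add. Y = 1/R + 1/(jωL)
Y = (0.00156 − j0.0125) S
|Y| = 0.0126 S → |Z| = 1/|Y| = 79.4 Ω, ∠Z = −∠Y = 82.9°
I = V/|Z| = 272 mA
P = VI cos φ = 21.6 × 0.272 × cos(82.9°) = 729 mW

729 mW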